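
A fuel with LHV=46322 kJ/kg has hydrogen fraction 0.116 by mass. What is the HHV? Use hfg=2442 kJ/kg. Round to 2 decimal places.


HHV = LHV + hfg * 9 * H
Water addition = 2442 * 9 * 0.116 = 2549.448 kJ/kg
HHV = 46322 + 2549.448 = 48871.45 kJ/kg


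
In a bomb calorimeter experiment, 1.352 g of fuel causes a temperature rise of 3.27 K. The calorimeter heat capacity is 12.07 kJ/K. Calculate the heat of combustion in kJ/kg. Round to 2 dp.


Hc = C_cal * delta_T / m_fuel
Q_released = 12.07 * 3.27 = 39.4689 kJ
m_fuel = 1.352 g = 1.352/1000 kg = 0.001352 kg
Hc = 39.4689 / 0.001352 = 29192.97 kJ/kg


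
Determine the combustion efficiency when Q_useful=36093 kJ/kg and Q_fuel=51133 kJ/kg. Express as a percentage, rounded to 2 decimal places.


Efficiency = (Q_useful / Q_fuel) * 100
Efficiency = (36093 / 51133) * 100
Efficiency = 0.7059 * 100 = 70.59%


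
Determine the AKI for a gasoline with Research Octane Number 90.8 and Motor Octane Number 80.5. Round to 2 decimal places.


AKI = (RON + MON) / 2
AKI = (90.8 + 80.5) / 2
AKI = 171.3 / 2 = 85.65


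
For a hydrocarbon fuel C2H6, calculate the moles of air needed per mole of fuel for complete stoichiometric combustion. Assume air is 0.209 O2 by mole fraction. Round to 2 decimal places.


Balanced combustion: C2H6 + 3.5 O2 -> 2 CO2 + 3 H2O
O2 needed = C + H/4 = 2 + 6/4 = 3.50 moles
Air moles = O2 / 0.209 = 3.50 / 0.209 = 16.75 moles air


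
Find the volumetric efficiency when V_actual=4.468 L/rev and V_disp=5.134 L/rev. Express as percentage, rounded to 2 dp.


eta_v = (V_actual / V_disp) * 100
Ratio = 4.468 / 5.134 = 0.8703
eta_v = 0.8703 * 100 = 87.03%


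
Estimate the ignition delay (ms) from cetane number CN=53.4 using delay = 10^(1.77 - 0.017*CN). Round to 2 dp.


delay = 10^(1.77 - 0.017*CN)
Exponent = 1.77 - 0.017*53.4 = 0.8622
delay = 10^0.8622 = 7.28 ms


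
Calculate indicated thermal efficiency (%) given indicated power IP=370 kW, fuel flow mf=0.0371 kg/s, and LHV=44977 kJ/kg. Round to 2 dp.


eta_ith = (IP / (mf * LHV)) * 100
Denominator = 0.0371 * 44977 = 1668.6467 kW
eta_ith = (370 / 1668.6467) * 100 = 22.17%


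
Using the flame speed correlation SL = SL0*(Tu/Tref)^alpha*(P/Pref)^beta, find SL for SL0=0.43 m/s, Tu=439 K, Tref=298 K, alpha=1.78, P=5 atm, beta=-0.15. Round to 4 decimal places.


SL = SL0 * (Tu/Tref)^alpha * (P/Pref)^beta
T ratio = 439/298 = 1.47315436
(T ratio)^alpha = 1.47315436^1.78 = 1.992883
(P/Pref)^beta = 5^(-0.15) = 0.785515
SL = 0.43 * 1.992883 * 0.785515 = 0.6731 m/s


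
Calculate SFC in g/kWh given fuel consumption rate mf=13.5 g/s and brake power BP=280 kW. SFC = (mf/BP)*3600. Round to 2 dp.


SFC = (mf / BP) * 3600
Rate = 13.5 / 280 = 0.048214 g/(s*kW)
SFC = 0.048214 * 3600 = 173.57 g/kWh


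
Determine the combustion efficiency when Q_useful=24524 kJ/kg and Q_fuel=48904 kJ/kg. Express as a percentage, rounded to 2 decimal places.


Efficiency = (Q_useful / Q_fuel) * 100
Efficiency = (24524 / 48904) * 100
Efficiency = 0.5015 * 100 = 50.15%


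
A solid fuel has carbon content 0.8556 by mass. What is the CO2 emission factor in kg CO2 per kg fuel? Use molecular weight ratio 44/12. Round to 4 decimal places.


EF = C_frac * (M_CO2 / M_C)
EF = 0.8556 * (44/12)
EF = 0.8556 * 3.666667 = 3.1372 kg_CO2/kg_fuel


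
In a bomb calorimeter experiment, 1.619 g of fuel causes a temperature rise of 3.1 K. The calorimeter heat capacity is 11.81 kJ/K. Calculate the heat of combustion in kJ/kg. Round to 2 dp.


Hc = C_cal * delta_T / m_fuel
Q_released = 11.81 * 3.1 = 36.6110 kJ
m_fuel = 1.619 g = 1.619/1000 kg = 0.001619 kg
Hc = 36.6110 / 0.001619 = 22613.34 kJ/kg


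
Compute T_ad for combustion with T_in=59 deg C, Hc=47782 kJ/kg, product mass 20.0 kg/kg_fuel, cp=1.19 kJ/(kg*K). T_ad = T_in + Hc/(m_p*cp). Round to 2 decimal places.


T_ad = T_in + Hc / (m_p * cp)
Denominator = 20.0 * 1.19 = 23.8000
Temperature rise = 47782 / 23.8000 = 2007.65 K
T_ad = 59 + 2007.65 = 2066.65 deg C


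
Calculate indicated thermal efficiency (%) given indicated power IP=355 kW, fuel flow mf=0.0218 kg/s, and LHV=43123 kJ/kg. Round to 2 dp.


eta_ith = (IP / (mf * LHV)) * 100
Denominator = 0.0218 * 43123 = 940.0814 kW
eta_ith = (355 / 940.0814) * 100 = 37.76%


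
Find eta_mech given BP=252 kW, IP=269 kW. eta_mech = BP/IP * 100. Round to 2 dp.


eta_mech = (BP / IP) * 100
Ratio = 252 / 269 = 0.9368
eta_mech = 0.9368 * 100 = 93.68%


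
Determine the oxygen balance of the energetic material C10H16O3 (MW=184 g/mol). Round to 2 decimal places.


OB = -1600 * (2C + H/2 - O) / MW
Inner = 2*10 + 16/2 - 3 = 25.00
OB = -1600 * 25.00 / 184 = -217.39%


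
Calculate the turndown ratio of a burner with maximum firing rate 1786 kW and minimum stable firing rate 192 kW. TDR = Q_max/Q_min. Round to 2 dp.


TDR = Q_max / Q_min
TDR = 1786 / 192 = 9.30


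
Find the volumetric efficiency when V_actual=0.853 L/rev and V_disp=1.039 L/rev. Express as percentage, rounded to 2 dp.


eta_v = (V_actual / V_disp) * 100
Ratio = 0.853 / 1.039 = 0.8210
eta_v = 0.8210 * 100 = 82.10%


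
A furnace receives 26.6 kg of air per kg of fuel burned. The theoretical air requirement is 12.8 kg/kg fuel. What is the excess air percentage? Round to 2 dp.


Excess air = actual - stoichiometric = 26.6 - 12.8 = 13.80 kg/kg fuel
Excess air % = (excess / stoich) * 100 = (13.80 / 12.8) * 100 = 107.81%


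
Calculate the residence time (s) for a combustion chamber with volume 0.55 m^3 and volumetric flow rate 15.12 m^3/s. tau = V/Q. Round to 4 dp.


tau = V / Q_flow
tau = 0.55 / 15.12 = 0.0364 s


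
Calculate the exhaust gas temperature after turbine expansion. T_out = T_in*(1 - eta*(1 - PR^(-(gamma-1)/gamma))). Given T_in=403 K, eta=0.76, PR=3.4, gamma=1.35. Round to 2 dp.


T_out = T_in * (1 - eta * (1 - PR^(-(gamma-1)/gamma)))
Exponent = -(1.35-1)/1.35 = -0.25925926
PR^exp = 3.4^(-0.25925926) = 0.72813041
Factor = 1 - 0.76*(1 - 0.72813041) = 0.79337911
T_out = 403 * 0.79337911 = 319.73 K


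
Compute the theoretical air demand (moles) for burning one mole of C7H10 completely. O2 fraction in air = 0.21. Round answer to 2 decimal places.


Balanced combustion: C7H10 + 9.5 O2 -> 7 CO2 + 5 H2O
O2 needed = C + H/4 = 7 + 10/4 = 9.50 moles
Air moles = O2 / 0.21 = 9.50 / 0.21 = 45.24 moles air


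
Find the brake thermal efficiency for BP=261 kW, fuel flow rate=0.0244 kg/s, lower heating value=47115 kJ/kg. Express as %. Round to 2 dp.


eta_BTE = (BP / (mf * LHV)) * 100
Denominator = 0.0244 * 47115 = 1149.6060 kW
eta_BTE = (261 / 1149.6060) * 100 = 22.70%


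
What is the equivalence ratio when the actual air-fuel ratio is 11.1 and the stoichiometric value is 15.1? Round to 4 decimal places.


phi = AFR_stoich / AFR_actual
phi = 15.1 / 11.1 = 1.3604


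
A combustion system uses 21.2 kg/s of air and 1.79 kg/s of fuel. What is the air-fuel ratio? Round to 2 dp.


AFR = m_air / m_fuel
AFR = 21.2 / 1.79 = 11.84


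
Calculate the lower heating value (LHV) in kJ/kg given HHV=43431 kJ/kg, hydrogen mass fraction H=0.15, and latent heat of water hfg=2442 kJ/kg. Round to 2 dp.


LHV = HHV - hfg * 9 * H
Water correction = 2442 * 9 * 0.15 = 3296.700 kJ/kg
LHV = 43431 - 3296.700 = 40134.30 kJ/kg


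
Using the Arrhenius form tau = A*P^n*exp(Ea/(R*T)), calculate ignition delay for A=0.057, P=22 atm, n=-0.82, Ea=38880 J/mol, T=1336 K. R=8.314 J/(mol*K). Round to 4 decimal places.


tau = A * P^n * exp(Ea/(R*T))
P^n = 22^(-0.82) = 0.07928908
Ea/(R*T) = 38880/(8.314*1336) = 3.500336
exp(Ea/(R*T)) = 33.126592
tau = 0.057 * 0.07928908 * 33.126592 = 0.1497 ms


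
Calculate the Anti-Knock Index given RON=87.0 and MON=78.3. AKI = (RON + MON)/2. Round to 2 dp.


AKI = (RON + MON) / 2
AKI = (87.0 + 78.3) / 2
AKI = 165.3 / 2 = 82.65


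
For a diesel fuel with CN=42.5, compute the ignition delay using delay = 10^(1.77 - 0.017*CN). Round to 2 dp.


delay = 10^(1.77 - 0.017*CN)
Exponent = 1.77 - 0.017*42.5 = 1.0475
delay = 10^1.0475 = 11.16 ms


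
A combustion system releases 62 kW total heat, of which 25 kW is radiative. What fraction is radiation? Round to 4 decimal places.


f_rad = Q_rad / Q_total
f_rad = 25 / 62 = 0.4032


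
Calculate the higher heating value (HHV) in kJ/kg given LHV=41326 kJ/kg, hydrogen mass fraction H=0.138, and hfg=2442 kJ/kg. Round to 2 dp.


HHV = LHV + hfg * 9 * H
Water addition = 2442 * 9 * 0.138 = 3032.964 kJ/kg
HHV = 41326 + 3032.964 = 44358.96 kJ/kg


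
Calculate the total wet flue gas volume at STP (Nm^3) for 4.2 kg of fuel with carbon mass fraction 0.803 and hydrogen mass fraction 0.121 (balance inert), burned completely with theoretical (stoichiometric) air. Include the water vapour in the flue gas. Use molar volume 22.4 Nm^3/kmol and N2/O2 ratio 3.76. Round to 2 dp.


Per kg fuel: CO2 = (C/12 kmol)*22.4 = (0.803/12)*22.4 = 1.49893 Nm^3
Per kg fuel: H2O = (H/2 kmol)*22.4 = (0.121/2)*22.4 = 1.35520 Nm^3
O2 needed per kg fuel = C/12 + H/4 = 0.803/12 + 0.121/4 = 0.09716667 kmol
Per kg fuel: N2 = O2*3.76*22.4 = 0.09716667*3.76*22.4 = 8.18377 Nm^3
Total per kg = 1.49893 + 1.35520 + 8.18377 = 11.03790 Nm^3
Total = 11.03790 * 4.2 = 46.36 Nm^3


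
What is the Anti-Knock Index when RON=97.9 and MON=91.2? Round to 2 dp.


AKI = (RON + MON) / 2
AKI = (97.9 + 91.2) / 2
AKI = 189.1 / 2 = 94.55


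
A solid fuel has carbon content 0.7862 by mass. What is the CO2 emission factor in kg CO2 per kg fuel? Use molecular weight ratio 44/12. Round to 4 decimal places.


EF = C_frac * (M_CO2 / M_C)
EF = 0.7862 * (44/12)
EF = 0.7862 * 3.666667 = 2.8827 kg_CO2/kg_fuel


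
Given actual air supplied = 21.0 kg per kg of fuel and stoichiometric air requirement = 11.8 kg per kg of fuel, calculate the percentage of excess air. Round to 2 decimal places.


Excess air = actual - stoichiometric = 21.0 - 11.8 = 9.20 kg/kg fuel
Excess air % = (excess / stoich) * 100 = (9.20 / 11.8) * 100 = 77.97%


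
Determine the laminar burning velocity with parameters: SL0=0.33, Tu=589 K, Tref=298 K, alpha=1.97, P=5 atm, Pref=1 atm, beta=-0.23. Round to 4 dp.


SL = SL0 * (Tu/Tref)^alpha * (P/Pref)^beta
T ratio = 589/298 = 1.97651007
(T ratio)^alpha = 1.97651007^1.97 = 3.827552
(P/Pref)^beta = 5^(-0.23) = 0.690616
SL = 0.33 * 3.827552 * 0.690616 = 0.8723 m/s


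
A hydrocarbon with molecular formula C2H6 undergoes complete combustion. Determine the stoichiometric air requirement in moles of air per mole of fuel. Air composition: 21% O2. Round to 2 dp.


Balanced combustion: C2H6 + 3.5 O2 -> 2 CO2 + 3 H2O
O2 needed = C + H/4 = 2 + 6/4 = 3.50 moles
Air moles = O2 / 0.21 = 3.50 / 0.21 = 16.67 moles air


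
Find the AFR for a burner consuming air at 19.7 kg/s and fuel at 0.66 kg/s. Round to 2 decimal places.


AFR = m_air / m_fuel
AFR = 19.7 / 0.66 = 29.85


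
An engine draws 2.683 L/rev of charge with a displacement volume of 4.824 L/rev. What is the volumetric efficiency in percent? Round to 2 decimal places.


eta_v = (V_actual / V_disp) * 100
Ratio = 2.683 / 4.824 = 0.5562
eta_v = 0.5562 * 100 = 55.62%


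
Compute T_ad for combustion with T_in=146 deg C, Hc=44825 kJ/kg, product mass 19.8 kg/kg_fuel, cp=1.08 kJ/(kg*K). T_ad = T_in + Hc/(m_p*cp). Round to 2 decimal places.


T_ad = T_in + Hc / (m_p * cp)
Denominator = 19.8 * 1.08 = 21.3840
Temperature rise = 44825 / 21.3840 = 2096.19 K
T_ad = 146 + 2096.19 = 2242.19 deg C


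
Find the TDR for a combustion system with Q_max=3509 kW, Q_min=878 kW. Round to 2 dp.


TDR = Q_max / Q_min
TDR = 3509 / 878 = 4.00


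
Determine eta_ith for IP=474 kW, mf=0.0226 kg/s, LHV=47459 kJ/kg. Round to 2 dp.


eta_ith = (IP / (mf * LHV)) * 100
Denominator = 0.0226 * 47459 = 1072.5734 kW
eta_ith = (474 / 1072.5734) * 100 = 44.19%


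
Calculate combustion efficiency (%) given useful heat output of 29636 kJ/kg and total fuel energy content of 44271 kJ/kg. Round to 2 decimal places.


Efficiency = (Q_useful / Q_fuel) * 100
Efficiency = (29636 / 44271) * 100
Efficiency = 0.6694 * 100 = 66.94%


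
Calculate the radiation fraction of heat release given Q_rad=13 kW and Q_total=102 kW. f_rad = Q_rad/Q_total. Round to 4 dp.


f_rad = Q_rad / Q_total
f_rad = 13 / 102 = 0.1275


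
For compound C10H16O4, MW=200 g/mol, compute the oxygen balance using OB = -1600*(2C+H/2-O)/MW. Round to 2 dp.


OB = -1600 * (2C + H/2 - O) / MW
Inner = 2*10 + 16/2 - 4 = 24.00
OB = -1600 * 24.00 / 200 = -192.00%


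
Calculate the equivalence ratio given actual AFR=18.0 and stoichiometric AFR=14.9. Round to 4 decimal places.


phi = AFR_stoich / AFR_actual
phi = 14.9 / 18.0 = 0.8278


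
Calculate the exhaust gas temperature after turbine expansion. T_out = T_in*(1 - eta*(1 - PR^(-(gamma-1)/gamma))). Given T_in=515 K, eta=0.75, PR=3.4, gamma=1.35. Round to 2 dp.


T_out = T_in * (1 - eta * (1 - PR^(-(gamma-1)/gamma)))
Exponent = -(1.35-1)/1.35 = -0.25925926
PR^exp = 3.4^(-0.25925926) = 0.72813041
Factor = 1 - 0.75*(1 - 0.72813041) = 0.79609781
T_out = 515 * 0.79609781 = 409.99 K


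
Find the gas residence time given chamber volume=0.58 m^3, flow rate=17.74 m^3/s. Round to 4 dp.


tau = V / Q_flow
tau = 0.58 / 17.74 = 0.0327 s


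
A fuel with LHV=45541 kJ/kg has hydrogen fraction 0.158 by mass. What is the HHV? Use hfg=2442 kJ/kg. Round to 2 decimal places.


HHV = LHV + hfg * 9 * H
Water addition = 2442 * 9 * 0.158 = 3472.524 kJ/kg
HHV = 45541 + 3472.524 = 49013.52 kJ/kg


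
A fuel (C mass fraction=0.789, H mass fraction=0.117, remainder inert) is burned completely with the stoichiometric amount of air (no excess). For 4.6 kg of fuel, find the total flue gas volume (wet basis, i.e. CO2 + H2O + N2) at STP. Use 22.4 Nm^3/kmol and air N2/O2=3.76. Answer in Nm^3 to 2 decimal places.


Per kg fuel: CO2 = (C/12 kmol)*22.4 = (0.789/12)*22.4 = 1.47280 Nm^3
Per kg fuel: H2O = (H/2 kmol)*22.4 = (0.117/2)*22.4 = 1.31040 Nm^3
O2 needed per kg fuel = C/12 + H/4 = 0.789/12 + 0.117/4 = 0.09500000 kmol
Per kg fuel: N2 = O2*3.76*22.4 = 0.09500000*3.76*22.4 = 8.00128 Nm^3
Total per kg = 1.47280 + 1.31040 + 8.00128 = 10.78448 Nm^3
Total = 10.78448 * 4.6 = 49.61 Nm^3


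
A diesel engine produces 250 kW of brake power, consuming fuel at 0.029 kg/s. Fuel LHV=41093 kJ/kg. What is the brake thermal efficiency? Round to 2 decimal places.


eta_BTE = (BP / (mf * LHV)) * 100
Denominator = 0.029 * 41093 = 1191.6970 kW
eta_BTE = (250 / 1191.6970) * 100 = 20.98%


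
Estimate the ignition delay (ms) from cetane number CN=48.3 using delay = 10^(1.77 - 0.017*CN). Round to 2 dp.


delay = 10^(1.77 - 0.017*CN)
Exponent = 1.77 - 0.017*48.3 = 0.9489
delay = 10^0.9489 = 8.89 ms


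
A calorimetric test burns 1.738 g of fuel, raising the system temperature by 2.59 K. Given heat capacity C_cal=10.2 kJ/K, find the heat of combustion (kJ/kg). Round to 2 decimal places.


Hc = C_cal * delta_T / m_fuel
Q_released = 10.2 * 2.59 = 26.4180 kJ
m_fuel = 1.738 g = 1.738/1000 kg = 0.001738 kg
Hc = 26.4180 / 0.001738 = 15200.23 kJ/kg


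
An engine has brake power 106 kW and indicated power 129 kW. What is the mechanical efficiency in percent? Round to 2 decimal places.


eta_mech = (BP / IP) * 100
Ratio = 106 / 129 = 0.8217
eta_mech = 0.8217 * 100 = 82.17%


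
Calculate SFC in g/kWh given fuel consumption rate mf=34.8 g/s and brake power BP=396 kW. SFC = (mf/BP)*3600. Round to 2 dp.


SFC = (mf / BP) * 3600
Rate = 34.8 / 396 = 0.087879 g/(s*kW)
SFC = 0.087879 * 3600 = 316.36 g/kWh


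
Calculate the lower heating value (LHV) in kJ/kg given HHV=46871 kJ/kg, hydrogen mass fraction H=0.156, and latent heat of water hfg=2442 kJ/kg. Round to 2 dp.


LHV = HHV - hfg * 9 * H
Water correction = 2442 * 9 * 0.156 = 3428.568 kJ/kg
LHV = 46871 - 3428.568 = 43442.43 kJ/kg


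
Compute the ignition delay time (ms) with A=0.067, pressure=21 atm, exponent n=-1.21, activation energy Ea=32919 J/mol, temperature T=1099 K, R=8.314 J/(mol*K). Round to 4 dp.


tau = A * P^n * exp(Ea/(R*T))
P^n = 21^(-1.21) = 0.02512550
Ea/(R*T) = 32919/(8.314*1099) = 3.602790
exp(Ea/(R*T)) = 36.700478
tau = 0.067 * 0.02512550 * 36.700478 = 0.0618 ms


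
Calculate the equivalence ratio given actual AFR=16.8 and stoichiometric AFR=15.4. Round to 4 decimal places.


phi = AFR_stoich / AFR_actual
phi = 15.4 / 16.8 = 0.9167


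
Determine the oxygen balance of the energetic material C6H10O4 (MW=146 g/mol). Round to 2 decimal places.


OB = -1600 * (2C + H/2 - O) / MW
Inner = 2*6 + 10/2 - 4 = 13.00
OB = -1600 * 13.00 / 146 = -142.47%


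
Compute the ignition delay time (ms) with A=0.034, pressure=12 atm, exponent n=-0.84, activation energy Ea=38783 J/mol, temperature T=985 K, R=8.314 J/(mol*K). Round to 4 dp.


tau = A * P^n * exp(Ea/(R*T))
P^n = 12^(-0.84) = 0.12401887
Ea/(R*T) = 38783/(8.314*985) = 4.735820
exp(Ea/(R*T)) = 113.956818
tau = 0.034 * 0.12401887 * 113.956818 = 0.4805 ms


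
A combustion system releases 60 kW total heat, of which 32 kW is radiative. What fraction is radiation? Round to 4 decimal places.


f_rad = Q_rad / Q_total
f_rad = 32 / 60 = 0.5333


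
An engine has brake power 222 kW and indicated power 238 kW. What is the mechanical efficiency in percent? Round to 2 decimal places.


eta_mech = (BP / IP) * 100
Ratio = 222 / 238 = 0.9328
eta_mech = 0.9328 * 100 = 93.28%


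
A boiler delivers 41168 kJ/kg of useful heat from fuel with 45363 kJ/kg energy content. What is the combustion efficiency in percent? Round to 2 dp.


Efficiency = (Q_useful / Q_fuel) * 100
Efficiency = (41168 / 45363) * 100
Efficiency = 0.9075 * 100 = 90.75%


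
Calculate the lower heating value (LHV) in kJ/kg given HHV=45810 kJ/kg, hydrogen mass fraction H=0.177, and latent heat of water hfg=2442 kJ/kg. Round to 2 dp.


LHV = HHV - hfg * 9 * H
Water correction = 2442 * 9 * 0.177 = 3890.106 kJ/kg
LHV = 45810 - 3890.106 = 41919.89 kJ/kg


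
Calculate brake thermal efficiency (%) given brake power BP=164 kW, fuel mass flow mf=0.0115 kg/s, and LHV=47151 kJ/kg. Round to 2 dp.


eta_BTE = (BP / (mf * LHV)) * 100
Denominator = 0.0115 * 47151 = 542.2365 kW
eta_BTE = (164 / 542.2365) * 100 = 30.25%


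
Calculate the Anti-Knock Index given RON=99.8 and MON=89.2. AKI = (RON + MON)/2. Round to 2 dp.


AKI = (RON + MON) / 2
AKI = (99.8 + 89.2) / 2
AKI = 189.0 / 2 = 94.50


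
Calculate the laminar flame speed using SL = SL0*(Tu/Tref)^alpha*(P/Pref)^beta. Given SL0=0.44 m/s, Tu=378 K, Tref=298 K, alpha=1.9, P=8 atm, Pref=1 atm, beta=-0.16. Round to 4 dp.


SL = SL0 * (Tu/Tref)^alpha * (P/Pref)^beta
T ratio = 378/298 = 1.26845638
(T ratio)^alpha = 1.26845638^1.9 = 1.571171
(P/Pref)^beta = 8^(-0.16) = 0.716978
SL = 0.44 * 1.571171 * 0.716978 = 0.4957 m/s


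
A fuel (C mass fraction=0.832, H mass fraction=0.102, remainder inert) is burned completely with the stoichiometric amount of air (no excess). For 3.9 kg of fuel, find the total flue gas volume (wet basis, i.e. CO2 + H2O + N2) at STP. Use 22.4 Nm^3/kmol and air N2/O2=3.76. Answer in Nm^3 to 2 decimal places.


Per kg fuel: CO2 = (C/12 kmol)*22.4 = (0.832/12)*22.4 = 1.55307 Nm^3
Per kg fuel: H2O = (H/2 kmol)*22.4 = (0.102/2)*22.4 = 1.14240 Nm^3
O2 needed per kg fuel = C/12 + H/4 = 0.832/12 + 0.102/4 = 0.09483333 kmol
Per kg fuel: N2 = O2*3.76*22.4 = 0.09483333*3.76*22.4 = 7.98724 Nm^3
Total per kg = 1.55307 + 1.14240 + 7.98724 = 10.68271 Nm^3
Total = 10.68271 * 3.9 = 41.66 Nm^3


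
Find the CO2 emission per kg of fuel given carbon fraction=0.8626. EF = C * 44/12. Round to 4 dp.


EF = C_frac * (M_CO2 / M_C)
EF = 0.8626 * (44/12)
EF = 0.8626 * 3.666667 = 3.1629 kg_CO2/kg_fuel


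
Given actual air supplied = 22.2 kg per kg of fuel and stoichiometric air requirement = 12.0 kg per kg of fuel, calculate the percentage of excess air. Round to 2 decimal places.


Excess air = actual - stoichiometric = 22.2 - 12.0 = 10.20 kg/kg fuel
Excess air % = (excess / stoich) * 100 = (10.20 / 12.0) * 100 = 85.00%


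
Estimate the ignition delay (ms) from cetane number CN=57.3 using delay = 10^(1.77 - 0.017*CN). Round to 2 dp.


delay = 10^(1.77 - 0.017*CN)
Exponent = 1.77 - 0.017*57.3 = 0.7959
delay = 10^0.7959 = 6.25 ms


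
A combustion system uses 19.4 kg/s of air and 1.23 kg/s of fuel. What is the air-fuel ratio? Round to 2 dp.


AFR = m_air / m_fuel
AFR = 19.4 / 1.23 = 15.77


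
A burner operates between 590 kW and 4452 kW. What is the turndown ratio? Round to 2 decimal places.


TDR = Q_max / Q_min
TDR = 4452 / 590 = 7.55


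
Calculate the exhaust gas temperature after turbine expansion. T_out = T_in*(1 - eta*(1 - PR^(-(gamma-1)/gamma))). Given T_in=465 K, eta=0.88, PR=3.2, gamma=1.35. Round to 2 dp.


T_out = T_in * (1 - eta * (1 - PR^(-(gamma-1)/gamma)))
Exponent = -(1.35-1)/1.35 = -0.25925926
PR^exp = 3.2^(-0.25925926) = 0.73966521
Factor = 1 - 0.88*(1 - 0.73966521) = 0.77090538
T_out = 465 * 0.77090538 = 358.47 K


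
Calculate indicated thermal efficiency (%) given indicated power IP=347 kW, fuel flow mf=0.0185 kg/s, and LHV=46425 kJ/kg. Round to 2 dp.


eta_ith = (IP / (mf * LHV)) * 100
Denominator = 0.0185 * 46425 = 858.8625 kW
eta_ith = (347 / 858.8625) * 100 = 40.40%


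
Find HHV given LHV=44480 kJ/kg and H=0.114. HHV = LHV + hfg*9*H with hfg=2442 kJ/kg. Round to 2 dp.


HHV = LHV + hfg * 9 * H
Water addition = 2442 * 9 * 0.114 = 2505.492 kJ/kg
HHV = 44480 + 2505.492 = 46985.49 kJ/kg


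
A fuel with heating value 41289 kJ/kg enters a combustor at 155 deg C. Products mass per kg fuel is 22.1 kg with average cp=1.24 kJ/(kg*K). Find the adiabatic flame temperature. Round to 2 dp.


T_ad = T_in + Hc / (m_p * cp)
Denominator = 22.1 * 1.24 = 27.4040
Temperature rise = 41289 / 27.4040 = 1506.68 K
T_ad = 155 + 1506.68 = 1661.68 deg C


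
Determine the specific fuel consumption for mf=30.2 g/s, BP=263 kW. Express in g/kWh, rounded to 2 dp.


SFC = (mf / BP) * 3600
Rate = 30.2 / 263 = 0.114829 g/(s*kW)
SFC = 0.114829 * 3600 = 413.38 g/kWh


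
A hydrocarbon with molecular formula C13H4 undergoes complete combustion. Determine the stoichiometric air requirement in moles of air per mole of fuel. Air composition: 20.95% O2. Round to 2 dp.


Balanced combustion: C13H4 + 14 O2 -> 13 CO2 + 2 H2O
O2 needed = C + H/4 = 13 + 4/4 = 14.00 moles
Air moles = O2 / 0.2095 = 14.00 / 0.2095 = 66.83 moles air


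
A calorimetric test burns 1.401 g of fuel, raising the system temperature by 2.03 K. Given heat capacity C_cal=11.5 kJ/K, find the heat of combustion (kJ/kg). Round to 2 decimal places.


Hc = C_cal * delta_T / m_fuel
Q_released = 11.5 * 2.03 = 23.3450 kJ
m_fuel = 1.401 g = 1.401/1000 kg = 0.001401 kg
Hc = 23.3450 / 0.001401 = 16663.10 kJ/kg


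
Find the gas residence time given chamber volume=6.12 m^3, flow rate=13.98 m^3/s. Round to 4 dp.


tau = V / Q_flow
tau = 6.12 / 13.98 = 0.4378 s


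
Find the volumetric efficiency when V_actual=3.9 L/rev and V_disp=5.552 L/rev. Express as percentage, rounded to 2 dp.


eta_v = (V_actual / V_disp) * 100
Ratio = 3.9 / 5.552 = 0.7024
eta_v = 0.7024 * 100 = 70.24%


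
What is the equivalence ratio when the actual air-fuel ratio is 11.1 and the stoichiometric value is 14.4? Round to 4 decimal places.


phi = AFR_stoich / AFR_actual
phi = 14.4 / 11.1 = 1.2973


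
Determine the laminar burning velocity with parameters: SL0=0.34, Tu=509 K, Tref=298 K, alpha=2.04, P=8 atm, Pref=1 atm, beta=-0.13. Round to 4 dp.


SL = SL0 * (Tu/Tref)^alpha * (P/Pref)^beta
T ratio = 509/298 = 1.70805369
(T ratio)^alpha = 1.70805369^2.04 = 2.980596
(P/Pref)^beta = 8^(-0.13) = 0.763130
SL = 0.34 * 2.980596 * 0.763130 = 0.7734 m/s


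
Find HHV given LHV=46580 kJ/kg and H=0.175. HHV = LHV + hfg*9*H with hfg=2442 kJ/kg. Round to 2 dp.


HHV = LHV + hfg * 9 * H
Water addition = 2442 * 9 * 0.175 = 3846.150 kJ/kg
HHV = 46580 + 3846.150 = 50426.15 kJ/kg


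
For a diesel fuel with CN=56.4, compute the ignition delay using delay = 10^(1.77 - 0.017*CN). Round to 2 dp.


delay = 10^(1.77 - 0.017*CN)
Exponent = 1.77 - 0.017*56.4 = 0.8112
delay = 10^0.8112 = 6.47 ms


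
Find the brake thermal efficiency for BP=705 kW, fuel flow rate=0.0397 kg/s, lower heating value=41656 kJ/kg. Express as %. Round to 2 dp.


eta_BTE = (BP / (mf * LHV)) * 100
Denominator = 0.0397 * 41656 = 1653.7432 kW
eta_BTE = (705 / 1653.7432) * 100 = 42.63%


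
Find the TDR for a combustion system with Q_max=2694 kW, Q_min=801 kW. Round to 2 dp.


TDR = Q_max / Q_min
TDR = 2694 / 801 = 3.36


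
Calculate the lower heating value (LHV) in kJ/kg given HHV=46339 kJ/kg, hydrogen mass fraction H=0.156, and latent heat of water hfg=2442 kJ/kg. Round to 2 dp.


LHV = HHV - hfg * 9 * H
Water correction = 2442 * 9 * 0.156 = 3428.568 kJ/kg
LHV = 46339 - 3428.568 = 42910.43 kJ/kg


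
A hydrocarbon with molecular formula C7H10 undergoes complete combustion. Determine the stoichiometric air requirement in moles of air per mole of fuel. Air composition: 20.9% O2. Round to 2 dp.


Balanced combustion: C7H10 + 9.5 O2 -> 7 CO2 + 5 H2O
O2 needed = C + H/4 = 7 + 10/4 = 9.50 moles
Air moles = O2 / 0.209 = 9.50 / 0.209 = 45.45 moles air


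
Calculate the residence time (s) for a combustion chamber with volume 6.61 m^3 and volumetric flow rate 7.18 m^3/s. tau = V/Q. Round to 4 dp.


tau = V / Q_flow
tau = 6.61 / 7.18 = 0.9206 s


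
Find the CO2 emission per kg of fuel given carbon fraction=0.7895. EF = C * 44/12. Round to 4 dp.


EF = C_frac * (M_CO2 / M_C)
EF = 0.7895 * (44/12)
EF = 0.7895 * 3.666667 = 2.8948 kg_CO2/kg_fuel


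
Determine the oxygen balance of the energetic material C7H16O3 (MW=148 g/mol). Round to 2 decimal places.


OB = -1600 * (2C + H/2 - O) / MW
Inner = 2*7 + 16/2 - 3 = 19.00
OB = -1600 * 19.00 / 148 = -205.41%


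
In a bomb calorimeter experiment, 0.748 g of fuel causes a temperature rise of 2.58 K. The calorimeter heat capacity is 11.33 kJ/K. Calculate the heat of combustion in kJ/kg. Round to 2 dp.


Hc = C_cal * delta_T / m_fuel
Q_released = 11.33 * 2.58 = 29.2314 kJ
m_fuel = 0.748 g = 0.748/1000 kg = 0.000748 kg
Hc = 29.2314 / 0.000748 = 39079.41 kJ/kg


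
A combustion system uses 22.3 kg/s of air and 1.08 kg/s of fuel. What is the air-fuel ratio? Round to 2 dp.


AFR = m_air / m_fuel
AFR = 22.3 / 1.08 = 20.65


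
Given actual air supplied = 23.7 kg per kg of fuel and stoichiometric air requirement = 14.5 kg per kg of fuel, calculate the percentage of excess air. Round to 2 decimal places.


Excess air = actual - stoichiometric = 23.7 - 14.5 = 9.20 kg/kg fuel
Excess air % = (excess / stoich) * 100 = (9.20 / 14.5) * 100 = 63.45%


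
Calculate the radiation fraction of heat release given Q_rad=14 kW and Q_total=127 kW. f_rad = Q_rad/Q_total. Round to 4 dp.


f_rad = Q_rad / Q_total
f_rad = 14 / 127 = 0.1102


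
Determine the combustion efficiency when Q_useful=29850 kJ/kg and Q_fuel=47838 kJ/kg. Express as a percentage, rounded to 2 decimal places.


Efficiency = (Q_useful / Q_fuel) * 100
Efficiency = (29850 / 47838) * 100
Efficiency = 0.6240 * 100 = 62.40%


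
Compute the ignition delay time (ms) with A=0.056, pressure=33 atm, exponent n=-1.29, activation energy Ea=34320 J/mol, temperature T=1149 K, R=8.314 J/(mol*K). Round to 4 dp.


tau = A * P^n * exp(Ea/(R*T))
P^n = 33^(-1.29) = 0.01099302
Ea/(R*T) = 34320/(8.314*1149) = 3.592669
exp(Ea/(R*T)) = 36.330921
tau = 0.056 * 0.01099302 * 36.330921 = 0.0224 ms


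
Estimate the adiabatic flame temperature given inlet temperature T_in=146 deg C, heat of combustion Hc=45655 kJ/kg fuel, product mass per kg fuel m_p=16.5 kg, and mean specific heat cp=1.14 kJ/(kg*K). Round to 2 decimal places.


T_ad = T_in + Hc / (m_p * cp)
Denominator = 16.5 * 1.14 = 18.8100
Temperature rise = 45655 / 18.8100 = 2427.17 K
T_ad = 146 + 2427.17 = 2573.17 deg C


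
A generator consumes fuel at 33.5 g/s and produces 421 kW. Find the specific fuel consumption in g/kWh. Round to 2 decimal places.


SFC = (mf / BP) * 3600
Rate = 33.5 / 421 = 0.079572 g/(s*kW)
SFC = 0.079572 * 3600 = 286.46 g/kWh


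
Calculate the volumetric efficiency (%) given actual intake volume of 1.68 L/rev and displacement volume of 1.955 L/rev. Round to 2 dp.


eta_v = (V_actual / V_disp) * 100
Ratio = 1.68 / 1.955 = 0.8593
eta_v = 0.8593 * 100 = 85.93%


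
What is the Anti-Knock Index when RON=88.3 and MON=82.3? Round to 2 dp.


AKI = (RON + MON) / 2
AKI = (88.3 + 82.3) / 2
AKI = 170.6 / 2 = 85.30


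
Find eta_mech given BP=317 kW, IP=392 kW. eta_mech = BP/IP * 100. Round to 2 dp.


eta_mech = (BP / IP) * 100
Ratio = 317 / 392 = 0.8087
eta_mech = 0.8087 * 100 = 80.87%


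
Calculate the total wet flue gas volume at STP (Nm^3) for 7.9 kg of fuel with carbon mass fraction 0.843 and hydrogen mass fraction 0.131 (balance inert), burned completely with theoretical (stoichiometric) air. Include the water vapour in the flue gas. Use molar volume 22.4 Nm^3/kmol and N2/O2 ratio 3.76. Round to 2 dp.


Per kg fuel: CO2 = (C/12 kmol)*22.4 = (0.843/12)*22.4 = 1.57360 Nm^3
Per kg fuel: H2O = (H/2 kmol)*22.4 = (0.131/2)*22.4 = 1.46720 Nm^3
O2 needed per kg fuel = C/12 + H/4 = 0.843/12 + 0.131/4 = 0.10300000 kmol
Per kg fuel: N2 = O2*3.76*22.4 = 0.10300000*3.76*22.4 = 8.67507 Nm^3
Total per kg = 1.57360 + 1.46720 + 8.67507 = 11.71587 Nm^3
Total = 11.71587 * 7.9 = 92.56 Nm^3


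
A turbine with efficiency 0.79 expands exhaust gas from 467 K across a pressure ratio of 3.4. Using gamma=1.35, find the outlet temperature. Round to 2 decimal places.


T_out = T_in * (1 - eta * (1 - PR^(-(gamma-1)/gamma)))
Exponent = -(1.35-1)/1.35 = -0.25925926
PR^exp = 3.4^(-0.25925926) = 0.72813041
Factor = 1 - 0.79*(1 - 0.72813041) = 0.78522302
T_out = 467 * 0.78522302 = 366.70 K


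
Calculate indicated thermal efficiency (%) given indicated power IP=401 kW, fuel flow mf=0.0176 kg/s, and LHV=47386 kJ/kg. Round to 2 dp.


eta_ith = (IP / (mf * LHV)) * 100
Denominator = 0.0176 * 47386 = 833.9936 kW
eta_ith = (401 / 833.9936) * 100 = 48.08%


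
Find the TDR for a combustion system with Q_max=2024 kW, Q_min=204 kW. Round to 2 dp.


TDR = Q_max / Q_min
TDR = 2024 / 204 = 9.92


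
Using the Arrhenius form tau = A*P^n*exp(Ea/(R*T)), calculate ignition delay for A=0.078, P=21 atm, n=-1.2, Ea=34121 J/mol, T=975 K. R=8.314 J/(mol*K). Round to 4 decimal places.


tau = A * P^n * exp(Ea/(R*T))
P^n = 21^(-1.2) = 0.02590221
Ea/(R*T) = 34121/(8.314*975) = 4.209273
exp(Ea/(R*T)) = 67.307603
tau = 0.078 * 0.02590221 * 67.307603 = 0.1360 ms


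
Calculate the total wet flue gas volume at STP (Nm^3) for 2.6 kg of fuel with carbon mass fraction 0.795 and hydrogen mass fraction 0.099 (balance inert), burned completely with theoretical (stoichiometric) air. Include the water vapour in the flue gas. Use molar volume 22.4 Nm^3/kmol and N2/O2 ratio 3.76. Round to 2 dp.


Per kg fuel: CO2 = (C/12 kmol)*22.4 = (0.795/12)*22.4 = 1.48400 Nm^3
Per kg fuel: H2O = (H/2 kmol)*22.4 = (0.099/2)*22.4 = 1.10880 Nm^3
O2 needed per kg fuel = C/12 + H/4 = 0.795/12 + 0.099/4 = 0.09100000 kmol
Per kg fuel: N2 = O2*3.76*22.4 = 0.09100000*3.76*22.4 = 7.66438 Nm^3
Total per kg = 1.48400 + 1.10880 + 7.66438 = 10.25718 Nm^3
Total = 10.25718 * 2.6 = 26.67 Nm^3


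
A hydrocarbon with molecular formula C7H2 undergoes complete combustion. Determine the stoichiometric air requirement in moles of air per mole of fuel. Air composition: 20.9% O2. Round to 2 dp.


Balanced combustion: C7H2 + 7.5 O2 -> 7 CO2 + 1 H2O
O2 needed = C + H/4 = 7 + 2/4 = 7.50 moles
Air moles = O2 / 0.209 = 7.50 / 0.209 = 35.89 moles air


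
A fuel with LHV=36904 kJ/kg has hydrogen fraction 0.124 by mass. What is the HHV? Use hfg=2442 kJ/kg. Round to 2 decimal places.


HHV = LHV + hfg * 9 * H
Water addition = 2442 * 9 * 0.124 = 2725.272 kJ/kg
HHV = 36904 + 2725.272 = 39629.27 kJ/kg


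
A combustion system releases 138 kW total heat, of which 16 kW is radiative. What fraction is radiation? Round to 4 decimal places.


f_rad = Q_rad / Q_total
f_rad = 16 / 138 = 0.1159


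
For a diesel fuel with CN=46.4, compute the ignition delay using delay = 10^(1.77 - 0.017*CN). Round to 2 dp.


delay = 10^(1.77 - 0.017*CN)
Exponent = 1.77 - 0.017*46.4 = 0.9812
delay = 10^0.9812 = 9.58 ms


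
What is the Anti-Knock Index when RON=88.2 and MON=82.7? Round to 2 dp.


AKI = (RON + MON) / 2
AKI = (88.2 + 82.7) / 2
AKI = 170.9 / 2 = 85.45


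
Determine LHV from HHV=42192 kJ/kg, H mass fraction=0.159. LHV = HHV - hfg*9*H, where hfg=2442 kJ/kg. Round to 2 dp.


LHV = HHV - hfg * 9 * H
Water correction = 2442 * 9 * 0.159 = 3494.502 kJ/kg
LHV = 42192 - 3494.502 = 38697.50 kJ/kg


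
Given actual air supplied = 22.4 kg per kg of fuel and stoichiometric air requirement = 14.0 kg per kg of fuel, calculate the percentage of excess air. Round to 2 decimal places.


Excess air = actual - stoichiometric = 22.4 - 14.0 = 8.40 kg/kg fuel
Excess air % = (excess / stoich) * 100 = (8.40 / 14.0) * 100 = 60.00%


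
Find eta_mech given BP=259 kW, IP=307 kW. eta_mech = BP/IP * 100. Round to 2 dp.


eta_mech = (BP / IP) * 100
Ratio = 259 / 307 = 0.8436
eta_mech = 0.8436 * 100 = 84.36%


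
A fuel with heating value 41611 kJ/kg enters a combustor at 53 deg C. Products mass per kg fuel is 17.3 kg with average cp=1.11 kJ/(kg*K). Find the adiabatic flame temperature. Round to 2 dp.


T_ad = T_in + Hc / (m_p * cp)
Denominator = 17.3 * 1.11 = 19.2030
Temperature rise = 41611 / 19.2030 = 2166.90 K
T_ad = 53 + 2166.90 = 2219.90 deg C


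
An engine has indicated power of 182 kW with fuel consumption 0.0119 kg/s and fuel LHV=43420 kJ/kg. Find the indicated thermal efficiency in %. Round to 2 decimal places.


eta_ith = (IP / (mf * LHV)) * 100
Denominator = 0.0119 * 43420 = 516.6980 kW
eta_ith = (182 / 516.6980) * 100 = 35.22%


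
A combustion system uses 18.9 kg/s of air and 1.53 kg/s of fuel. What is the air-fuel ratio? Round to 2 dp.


AFR = m_air / m_fuel
AFR = 18.9 / 1.53 = 12.35


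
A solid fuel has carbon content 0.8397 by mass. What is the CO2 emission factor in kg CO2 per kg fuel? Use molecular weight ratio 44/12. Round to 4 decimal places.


EF = C_frac * (M_CO2 / M_C)
EF = 0.8397 * (44/12)
EF = 0.8397 * 3.666667 = 3.0789 kg_CO2/kg_fuel


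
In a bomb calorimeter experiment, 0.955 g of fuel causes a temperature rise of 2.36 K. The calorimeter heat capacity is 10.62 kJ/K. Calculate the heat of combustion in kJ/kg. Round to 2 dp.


Hc = C_cal * delta_T / m_fuel
Q_released = 10.62 * 2.36 = 25.0632 kJ
m_fuel = 0.955 g = 0.955/1000 kg = 0.000955 kg
Hc = 25.0632 / 0.000955 = 26244.19 kJ/kg


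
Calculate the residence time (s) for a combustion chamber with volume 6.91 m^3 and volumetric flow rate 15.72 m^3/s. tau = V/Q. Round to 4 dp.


tau = V / Q_flow
tau = 6.91 / 15.72 = 0.4396 s


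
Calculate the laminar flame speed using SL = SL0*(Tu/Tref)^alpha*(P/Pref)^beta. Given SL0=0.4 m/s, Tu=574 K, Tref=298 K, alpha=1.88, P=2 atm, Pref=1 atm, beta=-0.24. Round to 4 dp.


SL = SL0 * (Tu/Tref)^alpha * (P/Pref)^beta
T ratio = 574/298 = 1.92617450
(T ratio)^alpha = 1.92617450^1.88 = 3.429476
(P/Pref)^beta = 2^(-0.24) = 0.846745
SL = 0.4 * 3.429476 * 0.846745 = 1.1616 m/s


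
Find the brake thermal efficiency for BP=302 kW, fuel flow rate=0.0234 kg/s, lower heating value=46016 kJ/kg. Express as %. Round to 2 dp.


eta_BTE = (BP / (mf * LHV)) * 100
Denominator = 0.0234 * 46016 = 1076.7744 kW
eta_BTE = (302 / 1076.7744) * 100 = 28.05%


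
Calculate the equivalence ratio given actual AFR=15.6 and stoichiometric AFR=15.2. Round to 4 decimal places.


phi = AFR_stoich / AFR_actual
phi = 15.2 / 15.6 = 0.9744


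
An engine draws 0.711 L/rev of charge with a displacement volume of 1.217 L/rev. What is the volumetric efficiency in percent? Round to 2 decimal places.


eta_v = (V_actual / V_disp) * 100
Ratio = 0.711 / 1.217 = 0.5842
eta_v = 0.5842 * 100 = 58.42%


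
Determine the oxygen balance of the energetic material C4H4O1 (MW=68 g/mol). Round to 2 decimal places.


OB = -1600 * (2C + H/2 - O) / MW
Inner = 2*4 + 4/2 - 1 = 9.00
OB = -1600 * 9.00 / 68 = -211.76%


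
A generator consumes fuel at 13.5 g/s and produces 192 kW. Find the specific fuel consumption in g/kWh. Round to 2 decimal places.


SFC = (mf / BP) * 3600
Rate = 13.5 / 192 = 0.070313 g/(s*kW)
SFC = 0.070313 * 3600 = 253.13 g/kWh


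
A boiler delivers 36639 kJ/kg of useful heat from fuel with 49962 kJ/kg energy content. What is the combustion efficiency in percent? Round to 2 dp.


Efficiency = (Q_useful / Q_fuel) * 100
Efficiency = (36639 / 49962) * 100
Efficiency = 0.7333 * 100 = 73.33%


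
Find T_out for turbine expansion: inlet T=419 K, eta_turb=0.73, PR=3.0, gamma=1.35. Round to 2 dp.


T_out = T_in * (1 - eta * (1 - PR^(-(gamma-1)/gamma)))
Exponent = -(1.35-1)/1.35 = -0.25925926
PR^exp = 3.0^(-0.25925926) = 0.75214556
Factor = 1 - 0.73*(1 - 0.75214556) = 0.81906626
T_out = 419 * 0.81906626 = 343.19 K


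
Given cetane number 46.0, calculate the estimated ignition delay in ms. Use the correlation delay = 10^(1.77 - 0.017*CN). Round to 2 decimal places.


delay = 10^(1.77 - 0.017*CN)
Exponent = 1.77 - 0.017*46.0 = 0.9880
delay = 10^0.9880 = 9.73 ms


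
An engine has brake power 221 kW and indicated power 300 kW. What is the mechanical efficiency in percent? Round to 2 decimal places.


eta_mech = (BP / IP) * 100
Ratio = 221 / 300 = 0.7367
eta_mech = 0.7367 * 100 = 73.67%


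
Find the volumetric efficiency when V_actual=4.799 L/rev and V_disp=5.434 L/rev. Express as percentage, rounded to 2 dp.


eta_v = (V_actual / V_disp) * 100
Ratio = 4.799 / 5.434 = 0.8831
eta_v = 0.8831 * 100 = 88.31%


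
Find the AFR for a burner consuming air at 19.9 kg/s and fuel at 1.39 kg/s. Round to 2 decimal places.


AFR = m_air / m_fuel
AFR = 19.9 / 1.39 = 14.32


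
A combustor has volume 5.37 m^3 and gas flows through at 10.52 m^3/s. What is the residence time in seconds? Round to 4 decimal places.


tau = V / Q_flow
tau = 5.37 / 10.52 = 0.5105 s


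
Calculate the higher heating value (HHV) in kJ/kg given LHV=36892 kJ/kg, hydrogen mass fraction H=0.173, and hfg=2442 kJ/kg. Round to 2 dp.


HHV = LHV + hfg * 9 * H
Water addition = 2442 * 9 * 0.173 = 3802.194 kJ/kg
HHV = 36892 + 3802.194 = 40694.19 kJ/kg


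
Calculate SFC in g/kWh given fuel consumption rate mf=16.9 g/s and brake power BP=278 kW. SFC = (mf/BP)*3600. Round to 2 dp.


SFC = (mf / BP) * 3600
Rate = 16.9 / 278 = 0.060791 g/(s*kW)
SFC = 0.060791 * 3600 = 218.85 g/kWh


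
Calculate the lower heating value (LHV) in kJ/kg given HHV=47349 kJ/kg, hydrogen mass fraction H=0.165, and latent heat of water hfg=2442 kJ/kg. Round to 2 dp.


LHV = HHV - hfg * 9 * H
Water correction = 2442 * 9 * 0.165 = 3626.370 kJ/kg
LHV = 47349 - 3626.370 = 43722.63 kJ/kg


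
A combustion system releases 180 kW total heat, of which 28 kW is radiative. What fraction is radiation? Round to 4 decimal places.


f_rad = Q_rad / Q_total
f_rad = 28 / 180 = 0.1556


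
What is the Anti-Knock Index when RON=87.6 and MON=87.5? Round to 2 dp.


AKI = (RON + MON) / 2
AKI = (87.6 + 87.5) / 2
AKI = 175.1 / 2 = 87.55


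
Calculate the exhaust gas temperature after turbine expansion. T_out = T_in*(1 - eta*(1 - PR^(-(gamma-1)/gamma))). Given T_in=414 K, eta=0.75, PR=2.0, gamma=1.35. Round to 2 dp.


T_out = T_in * (1 - eta * (1 - PR^(-(gamma-1)/gamma)))
Exponent = -(1.35-1)/1.35 = -0.25925926
PR^exp = 2.0^(-0.25925926) = 0.83551680
Factor = 1 - 0.75*(1 - 0.83551680) = 0.87663760
T_out = 414 * 0.87663760 = 362.93 K


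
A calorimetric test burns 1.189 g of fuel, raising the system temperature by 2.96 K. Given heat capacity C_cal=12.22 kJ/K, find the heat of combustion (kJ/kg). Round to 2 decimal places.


Hc = C_cal * delta_T / m_fuel
Q_released = 12.22 * 2.96 = 36.1712 kJ
m_fuel = 1.189 g = 1.189/1000 kg = 0.001189 kg
Hc = 36.1712 / 0.001189 = 30421.53 kJ/kg
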